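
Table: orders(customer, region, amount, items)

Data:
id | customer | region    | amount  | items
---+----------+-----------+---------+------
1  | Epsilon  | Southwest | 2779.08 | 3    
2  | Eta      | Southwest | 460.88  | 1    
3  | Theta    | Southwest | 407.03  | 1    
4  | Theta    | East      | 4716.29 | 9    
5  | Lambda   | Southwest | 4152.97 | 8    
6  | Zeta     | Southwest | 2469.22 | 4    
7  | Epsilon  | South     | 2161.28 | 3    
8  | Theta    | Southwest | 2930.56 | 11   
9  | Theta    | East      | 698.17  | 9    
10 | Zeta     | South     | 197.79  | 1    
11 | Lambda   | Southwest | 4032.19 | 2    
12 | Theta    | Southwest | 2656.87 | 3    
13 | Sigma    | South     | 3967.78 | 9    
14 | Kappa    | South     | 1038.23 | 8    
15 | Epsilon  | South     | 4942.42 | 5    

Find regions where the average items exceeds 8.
SELECT region, AVG(items)
FROM orders
GROUP BY region
HAVING AVG(items) > 8

Result:
  East: avg=9.00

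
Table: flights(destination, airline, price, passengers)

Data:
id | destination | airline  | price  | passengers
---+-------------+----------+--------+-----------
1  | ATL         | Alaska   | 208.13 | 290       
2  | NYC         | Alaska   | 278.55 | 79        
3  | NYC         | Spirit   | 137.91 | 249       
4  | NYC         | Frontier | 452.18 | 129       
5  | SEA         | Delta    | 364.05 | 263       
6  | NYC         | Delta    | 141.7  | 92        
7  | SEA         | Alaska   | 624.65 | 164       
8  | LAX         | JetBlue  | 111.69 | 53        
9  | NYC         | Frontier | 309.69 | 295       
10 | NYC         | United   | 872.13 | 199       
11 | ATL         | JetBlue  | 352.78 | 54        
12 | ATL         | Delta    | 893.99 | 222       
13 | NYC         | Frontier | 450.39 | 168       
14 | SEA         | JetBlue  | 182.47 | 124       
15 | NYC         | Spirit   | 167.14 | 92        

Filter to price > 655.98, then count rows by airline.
SELECT airline, COUNT(*)
FROM flights
WHERE price > 655.98
GROUP BY airline

Note: WHERE filters rows before grouping.

Result:
  Delta: 1
  United: 1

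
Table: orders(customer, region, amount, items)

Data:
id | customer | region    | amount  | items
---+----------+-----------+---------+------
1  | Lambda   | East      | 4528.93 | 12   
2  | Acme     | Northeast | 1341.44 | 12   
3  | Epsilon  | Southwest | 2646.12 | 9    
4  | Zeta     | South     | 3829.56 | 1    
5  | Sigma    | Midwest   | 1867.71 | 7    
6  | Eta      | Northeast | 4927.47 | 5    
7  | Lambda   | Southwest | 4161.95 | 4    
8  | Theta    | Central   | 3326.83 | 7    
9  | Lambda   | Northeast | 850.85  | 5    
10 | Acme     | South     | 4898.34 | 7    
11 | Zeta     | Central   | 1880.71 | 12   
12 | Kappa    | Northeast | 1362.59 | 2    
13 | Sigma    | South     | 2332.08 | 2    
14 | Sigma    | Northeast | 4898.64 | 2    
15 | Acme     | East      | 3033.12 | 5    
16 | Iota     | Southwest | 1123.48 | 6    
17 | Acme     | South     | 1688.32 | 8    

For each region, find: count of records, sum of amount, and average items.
SELECT region,
       COUNT(*) as cnt,
       SUM(amount) as total_amount,
       AVG(items) as avg_items
FROM orders
GROUP BY region

Result:
  Central: 2 records, 5207.54 total amount, 9.50 avg items
  East: 2 records, 7562.05 total amount, 8.50 avg items
  Midwest: 1 records, 1867.71 total amount, 7.00 avg items
  Northeast: 5 records, 13380.99 total amount, 5.20 avg items
  South: 4 records, 12748.30 total amount, 4.50 avg items
  Southwest: 3 records, 7931.55 total amount, 6.33 avg items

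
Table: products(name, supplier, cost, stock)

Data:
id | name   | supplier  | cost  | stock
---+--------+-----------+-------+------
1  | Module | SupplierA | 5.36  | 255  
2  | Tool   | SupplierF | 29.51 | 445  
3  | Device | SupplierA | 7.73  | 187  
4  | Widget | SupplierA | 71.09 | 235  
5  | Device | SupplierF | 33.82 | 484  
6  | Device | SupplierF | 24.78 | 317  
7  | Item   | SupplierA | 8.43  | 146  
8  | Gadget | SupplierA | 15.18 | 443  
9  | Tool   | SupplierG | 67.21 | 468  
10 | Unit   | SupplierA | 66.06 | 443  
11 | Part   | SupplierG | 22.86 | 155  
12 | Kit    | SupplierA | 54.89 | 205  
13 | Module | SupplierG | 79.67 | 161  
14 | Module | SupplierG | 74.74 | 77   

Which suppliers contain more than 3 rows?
SELECT supplier, COUNT(*) as cnt
FROM products
GROUP BY supplier
HAVING COUNT(*) > 3

Result:
  SupplierA: 7
  SupplierG: 4

Note: HAVING filters groups after aggregation, WHERE filters rows before.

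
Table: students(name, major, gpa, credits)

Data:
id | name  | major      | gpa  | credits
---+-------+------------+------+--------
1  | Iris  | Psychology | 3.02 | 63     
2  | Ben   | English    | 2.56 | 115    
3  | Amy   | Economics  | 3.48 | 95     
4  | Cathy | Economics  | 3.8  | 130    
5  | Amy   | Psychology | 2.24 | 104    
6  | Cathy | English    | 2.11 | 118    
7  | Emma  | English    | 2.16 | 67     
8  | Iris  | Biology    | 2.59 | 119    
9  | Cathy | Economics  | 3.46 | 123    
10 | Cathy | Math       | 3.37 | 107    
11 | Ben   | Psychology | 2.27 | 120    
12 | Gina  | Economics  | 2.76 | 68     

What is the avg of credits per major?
SELECT major, AVG(credits) as result
FROM students
GROUP BY major

Result:
  Biology: 119.00
  Economics: 104.00
  English: 100.00
  Math: 107.00
  Psychology: 95.67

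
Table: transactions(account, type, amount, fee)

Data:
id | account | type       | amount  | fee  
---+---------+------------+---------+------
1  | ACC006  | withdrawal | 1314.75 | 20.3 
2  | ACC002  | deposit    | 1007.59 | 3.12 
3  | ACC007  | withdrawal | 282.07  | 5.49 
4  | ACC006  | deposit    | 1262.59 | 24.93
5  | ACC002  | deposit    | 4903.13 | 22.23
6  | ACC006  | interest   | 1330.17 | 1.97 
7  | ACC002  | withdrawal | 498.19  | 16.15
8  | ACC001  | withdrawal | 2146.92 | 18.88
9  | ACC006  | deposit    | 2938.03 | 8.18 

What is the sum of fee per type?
SELECT type, SUM(fee) as result
FROM transactions
GROUP BY type

Result:
  deposit: 58.46
  interest: 1.97
  withdrawal: 60.82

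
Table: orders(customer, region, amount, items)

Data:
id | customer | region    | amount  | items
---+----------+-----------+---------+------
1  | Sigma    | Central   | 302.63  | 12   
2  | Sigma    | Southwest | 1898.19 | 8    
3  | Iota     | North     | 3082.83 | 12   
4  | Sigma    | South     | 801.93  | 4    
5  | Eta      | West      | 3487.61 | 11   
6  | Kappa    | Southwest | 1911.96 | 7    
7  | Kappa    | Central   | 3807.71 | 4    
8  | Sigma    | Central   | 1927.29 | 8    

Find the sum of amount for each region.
SELECT region, SUM(amount) as result
FROM orders
GROUP BY region

Result:
  Central: 6037.63
  North: 3082.83
  South: 801.93
  Southwest: 3810.15
  West: 3487.61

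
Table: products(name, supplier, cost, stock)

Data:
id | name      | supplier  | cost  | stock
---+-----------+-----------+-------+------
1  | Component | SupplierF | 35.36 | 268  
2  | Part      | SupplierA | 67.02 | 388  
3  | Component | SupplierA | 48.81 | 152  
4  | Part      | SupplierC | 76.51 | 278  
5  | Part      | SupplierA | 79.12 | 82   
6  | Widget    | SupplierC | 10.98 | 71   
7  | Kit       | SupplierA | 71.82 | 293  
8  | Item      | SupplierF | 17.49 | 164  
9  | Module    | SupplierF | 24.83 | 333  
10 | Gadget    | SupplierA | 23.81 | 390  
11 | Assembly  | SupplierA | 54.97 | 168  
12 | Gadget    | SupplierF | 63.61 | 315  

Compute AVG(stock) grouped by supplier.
SELECT supplier, AVG(stock) as result
FROM products
GROUP BY supplier

Result:
  SupplierA: 245.50
  SupplierC: 174.50
  SupplierF: 270.00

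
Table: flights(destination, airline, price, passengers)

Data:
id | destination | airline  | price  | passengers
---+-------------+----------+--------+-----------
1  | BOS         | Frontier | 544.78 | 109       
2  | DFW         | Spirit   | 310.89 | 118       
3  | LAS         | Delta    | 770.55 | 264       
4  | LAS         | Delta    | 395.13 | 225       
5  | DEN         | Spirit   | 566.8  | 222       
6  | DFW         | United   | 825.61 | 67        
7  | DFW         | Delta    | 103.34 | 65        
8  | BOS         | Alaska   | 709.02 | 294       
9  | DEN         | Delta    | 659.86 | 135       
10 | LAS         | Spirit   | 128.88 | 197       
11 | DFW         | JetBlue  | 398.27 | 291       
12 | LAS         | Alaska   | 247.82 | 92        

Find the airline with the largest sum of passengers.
SELECT airline, SUM(passengers) as val
FROM flights
GROUP BY airline
ORDER BY val DESC
LIMIT 1

Result: Delta with sum(passengers) = 689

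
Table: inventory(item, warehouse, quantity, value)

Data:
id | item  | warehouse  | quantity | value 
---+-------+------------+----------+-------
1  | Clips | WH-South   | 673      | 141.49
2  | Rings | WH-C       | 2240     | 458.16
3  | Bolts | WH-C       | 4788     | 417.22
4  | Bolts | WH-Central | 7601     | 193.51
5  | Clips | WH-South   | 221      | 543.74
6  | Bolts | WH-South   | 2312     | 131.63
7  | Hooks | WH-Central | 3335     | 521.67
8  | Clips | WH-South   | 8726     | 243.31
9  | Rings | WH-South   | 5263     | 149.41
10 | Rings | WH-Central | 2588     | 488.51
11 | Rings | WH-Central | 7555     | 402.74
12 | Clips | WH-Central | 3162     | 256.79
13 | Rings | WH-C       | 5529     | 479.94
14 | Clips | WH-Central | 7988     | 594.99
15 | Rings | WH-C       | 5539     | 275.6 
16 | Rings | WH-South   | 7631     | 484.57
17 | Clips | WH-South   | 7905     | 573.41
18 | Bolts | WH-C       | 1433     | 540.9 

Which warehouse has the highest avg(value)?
SELECT warehouse, AVG(value) as val
FROM inventory
GROUP BY warehouse
ORDER BY val DESC
LIMIT 1

Result: WH-C with avg(value) = 434.36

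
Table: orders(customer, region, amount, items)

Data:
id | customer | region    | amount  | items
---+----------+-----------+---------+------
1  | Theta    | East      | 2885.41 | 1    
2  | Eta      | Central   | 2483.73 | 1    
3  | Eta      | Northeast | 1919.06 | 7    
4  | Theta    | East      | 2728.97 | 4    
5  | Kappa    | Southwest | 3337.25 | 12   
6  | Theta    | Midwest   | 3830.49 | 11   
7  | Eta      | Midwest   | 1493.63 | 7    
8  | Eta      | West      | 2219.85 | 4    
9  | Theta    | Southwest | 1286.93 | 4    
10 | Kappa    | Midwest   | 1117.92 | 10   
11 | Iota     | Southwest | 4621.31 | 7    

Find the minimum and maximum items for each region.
SELECT region, MIN(items), MAX(items)
FROM orders
GROUP BY region

Result:
  Central: min=1, max=1
  East: min=1, max=4
  Midwest: min=7, max=11
  Northeast: min=7, max=7
  Southwest: min=4, max=12
  West: min=4, max=4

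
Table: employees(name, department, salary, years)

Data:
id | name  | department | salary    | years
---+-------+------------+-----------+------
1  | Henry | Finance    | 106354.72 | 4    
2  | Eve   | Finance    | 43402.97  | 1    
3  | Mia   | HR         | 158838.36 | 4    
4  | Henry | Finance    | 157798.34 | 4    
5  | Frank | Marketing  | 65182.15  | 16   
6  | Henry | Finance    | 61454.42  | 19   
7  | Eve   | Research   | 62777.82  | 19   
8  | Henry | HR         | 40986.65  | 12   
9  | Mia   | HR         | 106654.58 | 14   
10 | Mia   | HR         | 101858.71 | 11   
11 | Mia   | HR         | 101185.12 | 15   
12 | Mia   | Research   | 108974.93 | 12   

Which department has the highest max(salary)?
SELECT department, MAX(salary) as val
FROM employees
GROUP BY department
ORDER BY val DESC
LIMIT 1

Result: HR with max(salary) = 158838.36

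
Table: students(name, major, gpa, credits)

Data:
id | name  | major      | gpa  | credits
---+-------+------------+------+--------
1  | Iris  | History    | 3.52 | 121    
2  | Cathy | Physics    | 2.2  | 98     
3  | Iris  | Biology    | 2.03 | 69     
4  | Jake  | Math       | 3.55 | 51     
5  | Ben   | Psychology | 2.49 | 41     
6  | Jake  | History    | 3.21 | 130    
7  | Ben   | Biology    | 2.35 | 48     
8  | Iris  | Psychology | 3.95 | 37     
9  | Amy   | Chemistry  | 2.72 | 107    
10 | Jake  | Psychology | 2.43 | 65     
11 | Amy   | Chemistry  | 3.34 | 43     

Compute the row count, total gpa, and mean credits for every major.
SELECT major,
       COUNT(*) as cnt,
       SUM(gpa) as total_gpa,
       AVG(credits) as avg_credits
FROM students
GROUP BY major

Result:
  Biology: 2 records, 4.38 total gpa, 58.50 avg credits
  Chemistry: 2 records, 6.06 total gpa, 75.00 avg credits
  History: 2 records, 6.73 total gpa, 125.50 avg credits
  Math: 1 records, 3.55 total gpa, 51.00 avg credits
  Physics: 1 records, 2.20 total gpa, 98.00 avg credits
  Psychology: 3 records, 8.87 total gpa, 47.67 avg credits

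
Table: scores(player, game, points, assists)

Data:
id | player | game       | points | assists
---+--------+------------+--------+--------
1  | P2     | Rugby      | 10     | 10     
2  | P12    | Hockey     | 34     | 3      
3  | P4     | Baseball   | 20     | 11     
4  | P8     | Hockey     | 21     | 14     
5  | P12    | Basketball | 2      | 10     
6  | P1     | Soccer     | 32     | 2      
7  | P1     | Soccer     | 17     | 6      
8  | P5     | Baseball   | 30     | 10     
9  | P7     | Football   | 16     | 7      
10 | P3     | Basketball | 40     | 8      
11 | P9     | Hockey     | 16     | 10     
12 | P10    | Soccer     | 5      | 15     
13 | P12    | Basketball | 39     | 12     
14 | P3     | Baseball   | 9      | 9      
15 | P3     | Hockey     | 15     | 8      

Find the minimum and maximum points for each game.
SELECT game, MIN(points), MAX(points)
FROM scores
GROUP BY game

Result:
  Baseball: min=9, max=30
  Basketball: min=2, max=40
  Football: min=16, max=16
  Hockey: min=15, max=34
  Rugby: min=10, max=10
  Soccer: min=5, max=32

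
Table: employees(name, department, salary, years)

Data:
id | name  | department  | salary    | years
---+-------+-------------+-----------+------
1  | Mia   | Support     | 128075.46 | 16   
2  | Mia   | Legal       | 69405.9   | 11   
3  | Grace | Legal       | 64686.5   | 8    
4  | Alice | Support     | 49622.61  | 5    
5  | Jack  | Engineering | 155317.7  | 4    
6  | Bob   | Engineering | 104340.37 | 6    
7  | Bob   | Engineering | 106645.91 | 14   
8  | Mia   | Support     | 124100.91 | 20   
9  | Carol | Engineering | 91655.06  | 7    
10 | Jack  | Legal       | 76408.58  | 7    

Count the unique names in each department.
SELECT department, COUNT(DISTINCT name)
FROM employees
GROUP BY department

Result:
  Engineering: 3 distinct
  Legal: 3 distinct
  Support: 2 distinct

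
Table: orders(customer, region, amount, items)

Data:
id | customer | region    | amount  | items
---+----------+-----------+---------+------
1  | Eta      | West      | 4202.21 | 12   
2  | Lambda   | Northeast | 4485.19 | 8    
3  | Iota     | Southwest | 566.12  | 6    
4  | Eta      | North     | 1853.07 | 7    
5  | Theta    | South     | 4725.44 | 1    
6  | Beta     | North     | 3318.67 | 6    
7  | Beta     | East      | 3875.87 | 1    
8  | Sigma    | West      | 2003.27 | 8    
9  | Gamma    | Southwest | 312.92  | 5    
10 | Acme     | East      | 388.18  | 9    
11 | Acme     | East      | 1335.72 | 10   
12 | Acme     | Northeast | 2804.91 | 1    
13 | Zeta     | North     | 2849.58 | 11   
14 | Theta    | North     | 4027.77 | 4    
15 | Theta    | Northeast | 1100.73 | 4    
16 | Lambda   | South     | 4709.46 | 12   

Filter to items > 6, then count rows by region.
SELECT region, COUNT(*)
FROM orders
WHERE items > 6
GROUP BY region

Note: WHERE filters rows before grouping.

Result:
  East: 2
  North: 2
  Northeast: 1
  South: 1
  West: 2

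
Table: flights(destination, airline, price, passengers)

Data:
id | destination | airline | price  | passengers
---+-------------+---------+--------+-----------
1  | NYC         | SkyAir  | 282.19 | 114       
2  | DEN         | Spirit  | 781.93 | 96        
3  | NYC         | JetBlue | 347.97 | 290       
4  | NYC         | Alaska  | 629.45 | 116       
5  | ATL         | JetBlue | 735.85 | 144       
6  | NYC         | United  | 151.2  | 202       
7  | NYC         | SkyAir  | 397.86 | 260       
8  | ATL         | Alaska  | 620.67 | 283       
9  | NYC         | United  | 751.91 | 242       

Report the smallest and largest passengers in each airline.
SELECT airline, MIN(passengers), MAX(passengers)
FROM flights
GROUP BY airline

Result:
  Alaska: min=116, max=283
  JetBlue: min=144, max=290
  SkyAir: min=114, max=260
  Spirit: min=96, max=96
  United: min=202, max=242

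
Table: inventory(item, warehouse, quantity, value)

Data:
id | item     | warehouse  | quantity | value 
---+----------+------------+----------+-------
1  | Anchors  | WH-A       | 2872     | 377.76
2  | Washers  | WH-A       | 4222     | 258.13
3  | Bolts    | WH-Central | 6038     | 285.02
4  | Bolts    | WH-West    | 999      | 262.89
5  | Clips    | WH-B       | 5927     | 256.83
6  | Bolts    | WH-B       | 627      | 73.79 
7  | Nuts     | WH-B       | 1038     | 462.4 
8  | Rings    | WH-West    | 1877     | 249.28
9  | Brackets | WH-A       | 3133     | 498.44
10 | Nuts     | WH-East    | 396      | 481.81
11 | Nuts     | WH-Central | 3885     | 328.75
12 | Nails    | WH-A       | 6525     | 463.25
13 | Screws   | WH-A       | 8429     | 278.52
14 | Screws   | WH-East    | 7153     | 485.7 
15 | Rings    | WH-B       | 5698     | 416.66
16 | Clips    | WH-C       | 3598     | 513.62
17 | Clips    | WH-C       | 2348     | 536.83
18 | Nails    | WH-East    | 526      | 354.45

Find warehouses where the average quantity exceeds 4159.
SELECT warehouse, AVG(quantity)
FROM inventory
GROUP BY warehouse
HAVING AVG(quantity) > 4159

Result:
  WH-A: avg=5036.20
  WH-Central: avg=4961.50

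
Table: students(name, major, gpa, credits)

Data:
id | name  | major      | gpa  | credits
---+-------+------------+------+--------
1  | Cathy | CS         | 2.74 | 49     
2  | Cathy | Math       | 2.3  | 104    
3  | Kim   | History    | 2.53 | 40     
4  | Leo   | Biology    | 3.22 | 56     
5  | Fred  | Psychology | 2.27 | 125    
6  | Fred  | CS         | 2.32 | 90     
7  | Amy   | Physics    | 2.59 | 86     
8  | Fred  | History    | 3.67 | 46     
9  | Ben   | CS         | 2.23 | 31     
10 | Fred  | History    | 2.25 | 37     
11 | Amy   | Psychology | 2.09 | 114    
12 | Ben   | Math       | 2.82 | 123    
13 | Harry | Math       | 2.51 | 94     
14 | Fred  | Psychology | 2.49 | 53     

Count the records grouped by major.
SELECT major, COUNT(*) as count
FROM students
GROUP BY major

Result:
  Biology: 1
  CS: 3
  History: 3
  Math: 3
  Physics: 1
  Psychology: 3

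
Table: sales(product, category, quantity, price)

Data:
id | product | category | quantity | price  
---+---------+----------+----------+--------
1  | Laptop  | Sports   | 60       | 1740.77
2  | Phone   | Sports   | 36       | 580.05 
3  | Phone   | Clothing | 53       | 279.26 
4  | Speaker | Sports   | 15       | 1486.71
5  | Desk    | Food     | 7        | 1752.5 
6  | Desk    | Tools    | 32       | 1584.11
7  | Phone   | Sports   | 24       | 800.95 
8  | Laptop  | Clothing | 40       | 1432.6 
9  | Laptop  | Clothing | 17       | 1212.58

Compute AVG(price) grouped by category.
SELECT category, AVG(price) as result
FROM sales
GROUP BY category

Result:
  Clothing: 974.81
  Food: 1752.50
  Sports: 1152.12
  Tools: 1584.11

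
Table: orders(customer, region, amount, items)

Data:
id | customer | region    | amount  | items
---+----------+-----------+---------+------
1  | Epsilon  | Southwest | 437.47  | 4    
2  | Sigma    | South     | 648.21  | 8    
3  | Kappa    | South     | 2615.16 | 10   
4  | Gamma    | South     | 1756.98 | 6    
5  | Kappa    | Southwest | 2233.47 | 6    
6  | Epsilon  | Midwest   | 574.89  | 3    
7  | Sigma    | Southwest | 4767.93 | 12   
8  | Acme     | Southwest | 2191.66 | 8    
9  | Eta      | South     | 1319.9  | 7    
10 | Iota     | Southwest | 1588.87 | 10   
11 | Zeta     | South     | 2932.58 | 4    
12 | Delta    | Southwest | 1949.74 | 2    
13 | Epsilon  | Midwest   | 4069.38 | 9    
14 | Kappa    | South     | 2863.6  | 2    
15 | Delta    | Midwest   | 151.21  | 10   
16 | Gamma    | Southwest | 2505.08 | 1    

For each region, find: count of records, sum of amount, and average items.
SELECT region,
       COUNT(*) as cnt,
       SUM(amount) as total_amount,
       AVG(items) as avg_items
FROM orders
GROUP BY region

Result:
  Midwest: 3 records, 4795.48 total amount, 7.33 avg items
  South: 6 records, 12136.43 total amount, 6.17 avg items
  Southwest: 7 records, 15674.22 total amount, 6.14 avg items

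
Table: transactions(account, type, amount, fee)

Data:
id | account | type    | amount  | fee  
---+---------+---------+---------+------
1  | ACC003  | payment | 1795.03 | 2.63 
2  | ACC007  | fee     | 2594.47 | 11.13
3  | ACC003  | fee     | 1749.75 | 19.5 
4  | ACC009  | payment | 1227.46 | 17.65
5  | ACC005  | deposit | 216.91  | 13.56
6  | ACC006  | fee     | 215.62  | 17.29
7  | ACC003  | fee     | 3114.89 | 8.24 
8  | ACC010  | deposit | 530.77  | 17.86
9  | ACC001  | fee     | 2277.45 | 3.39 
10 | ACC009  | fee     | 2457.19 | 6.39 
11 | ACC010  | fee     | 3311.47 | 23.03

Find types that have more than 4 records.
SELECT type, COUNT(*) as cnt
FROM transactions
GROUP BY type
HAVING COUNT(*) > 4

Result:
  fee: 7

Note: HAVING filters groups after aggregation, WHERE filters rows before.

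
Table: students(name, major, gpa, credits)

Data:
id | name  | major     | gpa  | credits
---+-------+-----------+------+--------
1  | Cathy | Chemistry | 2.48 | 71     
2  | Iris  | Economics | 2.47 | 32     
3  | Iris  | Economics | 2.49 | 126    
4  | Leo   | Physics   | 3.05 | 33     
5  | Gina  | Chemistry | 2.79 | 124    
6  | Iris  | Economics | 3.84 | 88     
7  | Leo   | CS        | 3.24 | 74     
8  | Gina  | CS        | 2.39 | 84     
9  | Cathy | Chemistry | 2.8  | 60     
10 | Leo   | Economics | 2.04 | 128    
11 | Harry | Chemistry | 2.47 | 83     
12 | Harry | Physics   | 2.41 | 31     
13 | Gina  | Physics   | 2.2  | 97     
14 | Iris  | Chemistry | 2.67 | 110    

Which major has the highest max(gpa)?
SELECT major, MAX(gpa) as val
FROM students
GROUP BY major
ORDER BY val DESC
LIMIT 1

Result: Economics with max(gpa) = 3.84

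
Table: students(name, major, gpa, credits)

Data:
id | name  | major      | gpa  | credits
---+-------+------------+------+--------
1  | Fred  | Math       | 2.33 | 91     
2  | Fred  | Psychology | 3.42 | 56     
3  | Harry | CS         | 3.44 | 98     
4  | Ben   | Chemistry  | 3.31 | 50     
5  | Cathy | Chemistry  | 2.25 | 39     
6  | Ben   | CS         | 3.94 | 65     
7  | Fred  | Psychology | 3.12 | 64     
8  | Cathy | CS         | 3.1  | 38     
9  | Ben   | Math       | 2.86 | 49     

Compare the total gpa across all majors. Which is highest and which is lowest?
SELECT major, SUM(gpa)
FROM students
GROUP BY major
ORDER BY SUM(gpa)

All groups:
  Math: 5.19
  Chemistry: 5.56
  Psychology: 6.54
  CS: 10.48

Highest: CS (10.48)
Lowest: Math (5.19)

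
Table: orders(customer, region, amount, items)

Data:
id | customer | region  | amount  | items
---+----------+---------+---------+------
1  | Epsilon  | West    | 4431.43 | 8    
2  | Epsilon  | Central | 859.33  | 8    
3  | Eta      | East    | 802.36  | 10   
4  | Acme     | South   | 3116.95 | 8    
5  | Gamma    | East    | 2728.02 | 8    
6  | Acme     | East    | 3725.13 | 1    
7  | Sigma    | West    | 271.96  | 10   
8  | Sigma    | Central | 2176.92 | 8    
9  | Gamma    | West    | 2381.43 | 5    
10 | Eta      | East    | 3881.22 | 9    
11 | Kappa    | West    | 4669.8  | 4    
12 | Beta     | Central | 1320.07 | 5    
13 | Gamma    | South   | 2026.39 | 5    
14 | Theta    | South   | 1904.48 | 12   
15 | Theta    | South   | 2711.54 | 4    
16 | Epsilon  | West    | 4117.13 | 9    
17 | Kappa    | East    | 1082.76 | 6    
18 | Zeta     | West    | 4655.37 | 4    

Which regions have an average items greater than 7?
SELECT region, AVG(items)
FROM orders
GROUP BY region
HAVING AVG(items) > 7

Result:
  South: avg=7.25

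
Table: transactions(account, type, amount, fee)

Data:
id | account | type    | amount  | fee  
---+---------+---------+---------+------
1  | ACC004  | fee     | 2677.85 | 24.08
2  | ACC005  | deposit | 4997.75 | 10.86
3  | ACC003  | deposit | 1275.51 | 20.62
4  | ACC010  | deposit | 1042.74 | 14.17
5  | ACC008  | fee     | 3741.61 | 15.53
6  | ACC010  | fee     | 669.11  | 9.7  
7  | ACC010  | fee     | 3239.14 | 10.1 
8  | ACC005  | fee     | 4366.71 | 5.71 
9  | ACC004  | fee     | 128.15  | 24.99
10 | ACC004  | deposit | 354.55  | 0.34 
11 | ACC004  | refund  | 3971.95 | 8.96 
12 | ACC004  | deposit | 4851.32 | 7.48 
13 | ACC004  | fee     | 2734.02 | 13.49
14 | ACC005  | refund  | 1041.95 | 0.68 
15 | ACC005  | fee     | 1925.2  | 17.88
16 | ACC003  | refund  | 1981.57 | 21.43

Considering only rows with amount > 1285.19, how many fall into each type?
SELECT type, COUNT(*)
FROM transactions
WHERE amount > 1285.19
GROUP BY type

Note: WHERE filters rows before grouping.

Result:
  deposit: 2
  fee: 6
  refund: 2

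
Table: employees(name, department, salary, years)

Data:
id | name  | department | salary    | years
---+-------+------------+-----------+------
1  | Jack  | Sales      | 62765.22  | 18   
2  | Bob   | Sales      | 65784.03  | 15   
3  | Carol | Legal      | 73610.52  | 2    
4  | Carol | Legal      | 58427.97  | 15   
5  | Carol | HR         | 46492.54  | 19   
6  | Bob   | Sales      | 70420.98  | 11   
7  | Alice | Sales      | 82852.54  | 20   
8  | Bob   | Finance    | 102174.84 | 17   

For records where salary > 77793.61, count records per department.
SELECT department, COUNT(*)
FROM employees
WHERE salary > 77793.61
GROUP BY department

Note: WHERE filters rows before grouping.

Result:
  Finance: 1
  Sales: 1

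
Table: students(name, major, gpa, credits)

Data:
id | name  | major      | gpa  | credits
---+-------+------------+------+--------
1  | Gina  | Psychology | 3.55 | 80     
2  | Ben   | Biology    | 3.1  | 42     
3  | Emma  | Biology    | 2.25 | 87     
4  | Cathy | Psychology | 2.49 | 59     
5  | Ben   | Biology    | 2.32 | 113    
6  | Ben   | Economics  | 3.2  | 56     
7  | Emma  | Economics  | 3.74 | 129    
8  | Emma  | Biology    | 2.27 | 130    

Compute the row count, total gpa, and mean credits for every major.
SELECT major,
       COUNT(*) as cnt,
       SUM(gpa) as total_gpa,
       AVG(credits) as avg_credits
FROM students
GROUP BY major

Result:
  Biology: 4 records, 9.94 total gpa, 93.00 avg credits
  Economics: 2 records, 6.94 total gpa, 92.50 avg credits
  Psychology: 2 records, 6.04 total gpa, 69.50 avg credits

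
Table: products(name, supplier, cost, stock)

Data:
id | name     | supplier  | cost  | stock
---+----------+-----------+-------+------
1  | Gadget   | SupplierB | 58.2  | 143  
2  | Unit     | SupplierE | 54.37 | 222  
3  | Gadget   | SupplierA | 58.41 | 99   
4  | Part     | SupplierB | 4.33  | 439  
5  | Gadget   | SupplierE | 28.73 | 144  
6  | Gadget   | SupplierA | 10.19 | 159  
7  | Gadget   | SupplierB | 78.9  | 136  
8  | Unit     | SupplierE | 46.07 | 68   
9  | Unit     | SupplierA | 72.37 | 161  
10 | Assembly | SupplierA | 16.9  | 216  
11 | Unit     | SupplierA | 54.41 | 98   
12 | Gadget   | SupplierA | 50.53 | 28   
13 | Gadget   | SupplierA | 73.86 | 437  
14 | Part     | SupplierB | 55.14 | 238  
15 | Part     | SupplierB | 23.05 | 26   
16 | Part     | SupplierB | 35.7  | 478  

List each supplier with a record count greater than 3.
SELECT supplier, COUNT(*) as cnt
FROM products
GROUP BY supplier
HAVING COUNT(*) > 3

Result:
  SupplierA: 7
  SupplierB: 6

Note: HAVING filters groups after aggregation, WHERE filters rows before.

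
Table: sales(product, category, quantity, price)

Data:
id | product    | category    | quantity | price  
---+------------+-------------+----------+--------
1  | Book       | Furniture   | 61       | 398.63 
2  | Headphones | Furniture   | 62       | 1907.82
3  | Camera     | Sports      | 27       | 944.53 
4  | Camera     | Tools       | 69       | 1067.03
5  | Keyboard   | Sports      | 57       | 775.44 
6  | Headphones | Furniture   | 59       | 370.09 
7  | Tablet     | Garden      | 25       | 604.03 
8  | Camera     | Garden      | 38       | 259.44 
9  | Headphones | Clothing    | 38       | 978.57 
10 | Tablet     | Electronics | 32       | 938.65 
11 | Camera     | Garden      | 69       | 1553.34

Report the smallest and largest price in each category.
SELECT category, MIN(price), MAX(price)
FROM sales
GROUP BY category

Result:
  Clothing: min=978.57, max=978.57
  Electronics: min=938.65, max=938.65
  Furniture: min=370.09, max=1907.82
  Garden: min=259.44, max=1553.34
  Sports: min=775.44, max=944.53
  Tools: min=1067.03, max=1067.03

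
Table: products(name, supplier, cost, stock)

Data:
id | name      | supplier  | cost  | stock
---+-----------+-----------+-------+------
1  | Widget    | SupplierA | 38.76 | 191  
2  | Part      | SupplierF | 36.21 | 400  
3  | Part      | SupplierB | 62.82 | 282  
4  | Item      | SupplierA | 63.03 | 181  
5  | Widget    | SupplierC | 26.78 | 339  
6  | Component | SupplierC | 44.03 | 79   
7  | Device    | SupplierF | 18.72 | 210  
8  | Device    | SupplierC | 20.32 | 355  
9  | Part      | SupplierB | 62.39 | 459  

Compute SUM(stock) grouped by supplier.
SELECT supplier, SUM(stock) as result
FROM products
GROUP BY supplier

Result:
  SupplierA: 372
  SupplierB: 741
  SupplierC: 773
  SupplierF: 610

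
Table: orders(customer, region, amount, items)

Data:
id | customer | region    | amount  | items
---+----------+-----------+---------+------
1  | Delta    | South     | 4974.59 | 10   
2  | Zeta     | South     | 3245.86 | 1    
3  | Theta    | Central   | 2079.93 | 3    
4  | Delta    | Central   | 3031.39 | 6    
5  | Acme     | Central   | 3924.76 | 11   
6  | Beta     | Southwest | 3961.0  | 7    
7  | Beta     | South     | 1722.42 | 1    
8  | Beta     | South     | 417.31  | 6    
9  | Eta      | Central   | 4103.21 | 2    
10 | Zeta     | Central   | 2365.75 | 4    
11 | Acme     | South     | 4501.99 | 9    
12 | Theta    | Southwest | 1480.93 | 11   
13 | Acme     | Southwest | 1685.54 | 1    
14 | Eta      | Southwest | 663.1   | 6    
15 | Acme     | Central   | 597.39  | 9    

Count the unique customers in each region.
SELECT region, COUNT(DISTINCT customer)
FROM orders
GROUP BY region

Result:
  Central: 5 distinct
  South: 4 distinct
  Southwest: 4 distinct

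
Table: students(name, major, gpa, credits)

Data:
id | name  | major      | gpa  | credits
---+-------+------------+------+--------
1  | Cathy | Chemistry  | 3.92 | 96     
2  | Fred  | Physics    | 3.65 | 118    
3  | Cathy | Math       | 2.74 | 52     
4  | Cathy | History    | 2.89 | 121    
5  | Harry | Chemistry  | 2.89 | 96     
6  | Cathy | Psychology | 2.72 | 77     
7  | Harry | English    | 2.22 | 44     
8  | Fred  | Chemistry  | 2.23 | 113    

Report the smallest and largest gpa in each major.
SELECT major, MIN(gpa), MAX(gpa)
FROM students
GROUP BY major

Result:
  Chemistry: min=2.23, max=3.92
  English: min=2.22, max=2.22
  History: min=2.89, max=2.89
  Math: min=2.74, max=2.74
  Physics: min=3.65, max=3.65
  Psychology: min=2.72, max=2.72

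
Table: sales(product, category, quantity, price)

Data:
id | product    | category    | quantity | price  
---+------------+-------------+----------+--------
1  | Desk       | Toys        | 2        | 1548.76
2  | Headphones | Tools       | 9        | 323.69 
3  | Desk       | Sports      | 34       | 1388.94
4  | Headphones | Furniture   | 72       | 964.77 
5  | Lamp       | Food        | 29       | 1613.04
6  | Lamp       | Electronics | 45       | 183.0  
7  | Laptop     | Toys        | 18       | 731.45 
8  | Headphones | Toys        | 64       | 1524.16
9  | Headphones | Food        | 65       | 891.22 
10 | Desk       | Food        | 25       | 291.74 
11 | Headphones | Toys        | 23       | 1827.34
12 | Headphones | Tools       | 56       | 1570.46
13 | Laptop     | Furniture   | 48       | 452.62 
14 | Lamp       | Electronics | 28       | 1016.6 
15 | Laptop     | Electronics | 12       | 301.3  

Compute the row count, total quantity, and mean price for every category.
SELECT category,
       COUNT(*) as cnt,
       SUM(quantity) as total_quantity,
       AVG(price) as avg_price
FROM sales
GROUP BY category

Result:
  Electronics: 3 records, 85 total quantity, 500.30 avg price
  Food: 3 records, 119 total quantity, 932.00 avg price
  Furniture: 2 records, 120 total quantity, 708.70 avg price
  Sports: 1 records, 34 total quantity, 1388.94 avg price
  Tools: 2 records, 65 total quantity, 947.08 avg price
  Toys: 4 records, 107 total quantity, 1407.93 avg price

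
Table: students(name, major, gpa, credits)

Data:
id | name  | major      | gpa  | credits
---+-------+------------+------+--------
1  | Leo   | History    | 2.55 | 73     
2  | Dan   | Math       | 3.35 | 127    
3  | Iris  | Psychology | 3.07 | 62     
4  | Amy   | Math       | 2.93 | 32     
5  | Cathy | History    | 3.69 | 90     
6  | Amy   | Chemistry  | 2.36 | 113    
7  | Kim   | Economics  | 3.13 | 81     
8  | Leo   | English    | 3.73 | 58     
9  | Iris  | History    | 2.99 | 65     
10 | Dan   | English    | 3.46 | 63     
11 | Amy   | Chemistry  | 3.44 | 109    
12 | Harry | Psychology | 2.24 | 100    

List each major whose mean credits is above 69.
SELECT major, AVG(credits)
FROM students
GROUP BY major
HAVING AVG(credits) > 69

Result:
  Chemistry: avg=111.00
  Economics: avg=81.00
  History: avg=76.00
  Math: avg=79.50
  Psychology: avg=81.00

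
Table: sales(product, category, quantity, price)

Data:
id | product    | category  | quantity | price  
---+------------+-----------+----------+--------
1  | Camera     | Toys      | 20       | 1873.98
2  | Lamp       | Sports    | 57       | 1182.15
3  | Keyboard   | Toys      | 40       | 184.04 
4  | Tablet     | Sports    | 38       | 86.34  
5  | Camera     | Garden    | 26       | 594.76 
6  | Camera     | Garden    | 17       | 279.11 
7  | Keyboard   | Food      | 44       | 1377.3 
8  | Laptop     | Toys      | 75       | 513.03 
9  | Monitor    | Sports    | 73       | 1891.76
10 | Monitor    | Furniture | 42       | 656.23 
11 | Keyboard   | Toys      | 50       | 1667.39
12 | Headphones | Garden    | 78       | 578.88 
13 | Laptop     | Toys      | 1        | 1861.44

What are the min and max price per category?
SELECT category, MIN(price), MAX(price)
FROM sales
GROUP BY category

Result:
  Food: min=1377.30, max=1377.30
  Furniture: min=656.23, max=656.23
  Garden: min=279.11, max=594.76
  Sports: min=86.34, max=1891.76
  Toys: min=184.04, max=1873.98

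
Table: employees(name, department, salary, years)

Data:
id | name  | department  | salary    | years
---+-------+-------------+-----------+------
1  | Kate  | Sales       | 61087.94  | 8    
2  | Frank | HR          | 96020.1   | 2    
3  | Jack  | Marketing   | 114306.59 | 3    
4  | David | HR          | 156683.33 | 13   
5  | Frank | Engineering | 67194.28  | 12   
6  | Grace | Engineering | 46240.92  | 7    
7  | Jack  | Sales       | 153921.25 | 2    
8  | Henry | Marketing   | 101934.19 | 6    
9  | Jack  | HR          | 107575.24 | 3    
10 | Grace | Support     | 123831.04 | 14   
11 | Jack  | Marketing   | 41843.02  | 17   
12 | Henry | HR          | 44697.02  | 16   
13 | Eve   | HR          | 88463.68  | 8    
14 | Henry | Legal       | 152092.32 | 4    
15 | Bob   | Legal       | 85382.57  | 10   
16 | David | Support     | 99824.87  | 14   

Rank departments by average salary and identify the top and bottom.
SELECT department, AVG(salary)
FROM employees
GROUP BY department
ORDER BY AVG(salary)

All groups:
  Engineering: 56717.60
  Marketing: 86027.93
  HR: 98687.87
  Sales: 107504.60
  Support: 111827.96
  Legal: 118737.45

Highest: Legal (118737.45)
Lowest: Engineering (56717.60)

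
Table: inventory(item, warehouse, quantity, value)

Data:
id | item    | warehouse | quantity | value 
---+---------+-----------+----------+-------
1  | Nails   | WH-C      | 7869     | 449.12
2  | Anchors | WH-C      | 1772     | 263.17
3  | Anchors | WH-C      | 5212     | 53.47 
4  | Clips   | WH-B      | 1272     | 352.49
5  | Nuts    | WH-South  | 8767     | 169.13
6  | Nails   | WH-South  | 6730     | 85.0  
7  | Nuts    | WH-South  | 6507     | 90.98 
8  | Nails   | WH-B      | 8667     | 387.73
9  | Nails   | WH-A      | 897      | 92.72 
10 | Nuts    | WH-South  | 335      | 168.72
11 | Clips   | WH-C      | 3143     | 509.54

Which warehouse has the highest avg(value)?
SELECT warehouse, AVG(value) as val
FROM inventory
GROUP BY warehouse
ORDER BY val DESC
LIMIT 1

Result: WH-B with avg(value) = 370.11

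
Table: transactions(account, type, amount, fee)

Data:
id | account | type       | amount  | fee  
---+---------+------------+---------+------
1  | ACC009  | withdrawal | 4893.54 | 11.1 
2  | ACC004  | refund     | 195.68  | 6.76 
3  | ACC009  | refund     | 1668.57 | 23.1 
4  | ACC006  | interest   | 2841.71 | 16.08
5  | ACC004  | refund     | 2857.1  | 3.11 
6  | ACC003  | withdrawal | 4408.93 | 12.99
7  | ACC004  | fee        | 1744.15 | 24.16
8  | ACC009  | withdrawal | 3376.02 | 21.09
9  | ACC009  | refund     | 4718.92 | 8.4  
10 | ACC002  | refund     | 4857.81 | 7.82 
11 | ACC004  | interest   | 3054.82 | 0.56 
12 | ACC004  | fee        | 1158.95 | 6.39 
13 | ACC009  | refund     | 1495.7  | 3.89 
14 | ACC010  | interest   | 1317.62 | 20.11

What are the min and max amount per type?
SELECT type, MIN(amount), MAX(amount)
FROM transactions
GROUP BY type

Result:
  fee: min=1158.95, max=1744.15
  interest: min=1317.62, max=3054.82
  refund: min=195.68, max=4857.81
  withdrawal: min=3376.02, max=4893.54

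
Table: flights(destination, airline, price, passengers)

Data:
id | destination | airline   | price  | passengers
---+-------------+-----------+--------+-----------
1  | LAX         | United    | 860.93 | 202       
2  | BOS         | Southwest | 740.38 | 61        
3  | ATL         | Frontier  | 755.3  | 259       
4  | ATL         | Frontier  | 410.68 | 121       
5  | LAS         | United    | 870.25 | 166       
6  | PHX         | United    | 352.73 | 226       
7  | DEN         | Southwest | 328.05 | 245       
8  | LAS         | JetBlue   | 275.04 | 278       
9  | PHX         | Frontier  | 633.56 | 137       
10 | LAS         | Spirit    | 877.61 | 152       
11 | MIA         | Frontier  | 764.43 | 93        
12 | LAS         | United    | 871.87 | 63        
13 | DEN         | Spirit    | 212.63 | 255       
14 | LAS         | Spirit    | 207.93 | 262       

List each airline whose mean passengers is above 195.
SELECT airline, AVG(passengers)
FROM flights
GROUP BY airline
HAVING AVG(passengers) > 195

Result:
  JetBlue: avg=278.00
  Spirit: avg=223.00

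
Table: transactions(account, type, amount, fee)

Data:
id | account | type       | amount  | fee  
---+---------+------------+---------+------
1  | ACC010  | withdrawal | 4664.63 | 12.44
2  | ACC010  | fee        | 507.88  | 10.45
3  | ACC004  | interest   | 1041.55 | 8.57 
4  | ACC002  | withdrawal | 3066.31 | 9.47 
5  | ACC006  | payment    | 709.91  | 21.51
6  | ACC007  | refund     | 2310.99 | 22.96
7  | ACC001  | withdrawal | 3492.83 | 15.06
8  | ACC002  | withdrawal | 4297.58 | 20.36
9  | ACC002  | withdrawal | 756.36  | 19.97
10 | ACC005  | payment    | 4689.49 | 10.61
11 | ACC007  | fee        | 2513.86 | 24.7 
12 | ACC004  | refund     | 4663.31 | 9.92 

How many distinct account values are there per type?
SELECT type, COUNT(DISTINCT account)
FROM transactions
GROUP BY type

Result:
  fee: 2 distinct
  interest: 1 distinct
  payment: 2 distinct
  refund: 2 distinct
  withdrawal: 3 distinct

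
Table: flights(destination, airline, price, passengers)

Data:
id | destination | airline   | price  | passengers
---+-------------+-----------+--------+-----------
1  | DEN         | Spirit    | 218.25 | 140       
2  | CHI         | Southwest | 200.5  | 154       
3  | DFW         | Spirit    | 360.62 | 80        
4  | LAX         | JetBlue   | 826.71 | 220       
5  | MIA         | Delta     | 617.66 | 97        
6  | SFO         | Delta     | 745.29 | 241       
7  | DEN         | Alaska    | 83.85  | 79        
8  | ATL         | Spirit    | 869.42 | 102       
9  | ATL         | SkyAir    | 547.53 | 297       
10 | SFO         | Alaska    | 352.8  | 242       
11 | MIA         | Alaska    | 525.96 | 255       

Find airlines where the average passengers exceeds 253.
SELECT airline, AVG(passengers)
FROM flights
GROUP BY airline
HAVING AVG(passengers) > 253

Result:
  SkyAir: avg=297.00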